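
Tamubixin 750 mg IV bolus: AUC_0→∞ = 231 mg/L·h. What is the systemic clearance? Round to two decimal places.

CL = Dose_iv / AUC_0→∞
   = 750 / 231 = 3.24675 L/h

CL = 3.25 L/h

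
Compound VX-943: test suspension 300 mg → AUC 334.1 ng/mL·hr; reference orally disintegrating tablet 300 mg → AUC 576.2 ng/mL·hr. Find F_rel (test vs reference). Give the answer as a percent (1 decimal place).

F_rel = (AUC_test/D_test) / (AUC_ref/D_ref)
      = (334.1/300) / (576.2/300)
      = 1.11367 / 1.92067 = 0.5798 = 57.98%

F_rel = 58.0%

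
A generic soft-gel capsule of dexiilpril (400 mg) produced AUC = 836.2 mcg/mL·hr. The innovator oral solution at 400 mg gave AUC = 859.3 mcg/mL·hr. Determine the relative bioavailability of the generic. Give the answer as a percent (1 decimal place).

F_rel = 97.3%

F_rel = (AUC_test/D_test) / (AUC_ref/D_ref)
      = (836.2/400) / (859.3/400)
      = 2.0905 / 2.14825 = 0.9731 = 97.31%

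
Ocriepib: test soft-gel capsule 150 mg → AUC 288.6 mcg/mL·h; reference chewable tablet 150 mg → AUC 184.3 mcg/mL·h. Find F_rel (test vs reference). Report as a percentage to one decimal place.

F_rel = (AUC_test/D_test) / (AUC_ref/D_ref)
      = (288.6/150) / (184.3/150)
      = 1.924 / 1.22867 = 1.5659 = 156.59%

F_rel = 156.6%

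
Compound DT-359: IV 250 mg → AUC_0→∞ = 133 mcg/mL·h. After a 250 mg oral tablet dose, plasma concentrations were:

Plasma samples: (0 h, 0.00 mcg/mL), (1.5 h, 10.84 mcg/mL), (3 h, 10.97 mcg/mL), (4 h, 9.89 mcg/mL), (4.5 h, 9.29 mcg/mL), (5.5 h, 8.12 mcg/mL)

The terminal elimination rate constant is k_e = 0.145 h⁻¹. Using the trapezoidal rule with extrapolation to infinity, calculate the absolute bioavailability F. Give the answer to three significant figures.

F = 0.785

Trapezoidal AUC_0→5.5 (oral tablet):
  [0→1.5]: (0.00+10.84)/2 × 1.5 = 8.13
  [1.5→3]: (10.84+10.97)/2 × 1.5 = 16.3575
  [3→4]: (10.97+9.89)/2 × 1 = 10.43
  [4→4.5]: (9.89+9.29)/2 × 0.5 = 4.795
  [4.5→5.5]: (9.29+8.12)/2 × 1 = 8.705
  Sum = 48.4175 mcg/mL·h
Tail: C_last/k_e = 8.12/0.145 = 56.000
AUC_0→∞ (oral tablet) = 48.4175 + 56.000 = 104.4175 mcg/mL·h
F = (AUC_ev/D_ev)/(AUC_iv/D_iv) = (104.4175/250)/(133/250) = 0.41767/0.532 = 0.7851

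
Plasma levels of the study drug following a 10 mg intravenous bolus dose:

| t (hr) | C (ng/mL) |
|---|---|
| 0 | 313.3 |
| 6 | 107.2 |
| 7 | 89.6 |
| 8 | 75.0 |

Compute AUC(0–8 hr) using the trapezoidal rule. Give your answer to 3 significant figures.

AUC = 1440 ng/mL·hr

Trapezoidal AUC_0→8:
  [0→6]: (313.3+107.2)/2 × 6 = 1261.5
  [6→7]: (107.2+89.6)/2 × 1 = 98.4
  [7→8]: (89.6+75.0)/2 × 1 = 82.3
  Sum = 1442.2 ng/mL·hr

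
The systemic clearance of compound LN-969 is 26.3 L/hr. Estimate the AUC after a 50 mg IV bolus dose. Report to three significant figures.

AUC_0→∞ = Dose_iv / CL
        = 50 / 26.3 = 1.90114 mg/L·hr

AUC = 1.90 mg/L·hr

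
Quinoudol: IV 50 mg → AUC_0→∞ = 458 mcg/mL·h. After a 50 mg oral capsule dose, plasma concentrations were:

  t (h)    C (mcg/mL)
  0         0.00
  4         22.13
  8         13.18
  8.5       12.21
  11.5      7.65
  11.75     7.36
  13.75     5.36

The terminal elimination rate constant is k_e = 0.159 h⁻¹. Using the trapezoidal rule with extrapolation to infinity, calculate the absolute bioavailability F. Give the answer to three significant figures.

Trapezoidal AUC_0→13.75 (oral capsule):
  [0→4]: (0.00+22.13)/2 × 4 = 44.26
  [4→8]: (22.13+13.18)/2 × 4 = 70.62
  [8→8.5]: (13.18+12.21)/2 × 0.5 = 6.3475
  [8.5→11.5]: (12.21+7.65)/2 × 3 = 29.79
  [11.5→11.75]: (7.65+7.36)/2 × 0.25 = 1.87625
  [11.75→13.75]: (7.36+5.36)/2 × 2 = 12.72
  Sum = 165.61375 mcg/mL·h
Tail: C_last/k_e = 5.36/0.159 = 33.711
AUC_0→∞ (oral capsule) = 165.61375 + 33.711 = 199.32475 mcg/mL·h
F = (AUC_ev/D_ev)/(AUC_iv/D_iv) = (199.32475/50)/(458/50) = 3.986495/9.16 = 0.4352

F = 0.435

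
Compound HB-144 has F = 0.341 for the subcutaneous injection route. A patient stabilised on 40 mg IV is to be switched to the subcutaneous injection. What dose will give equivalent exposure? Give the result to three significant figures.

For equal systemic exposure: F × D_ev = D_iv
D_ev = D_iv / F = 40 / 0.341 = 117.302 mg

D_subcutaneous = 117 mg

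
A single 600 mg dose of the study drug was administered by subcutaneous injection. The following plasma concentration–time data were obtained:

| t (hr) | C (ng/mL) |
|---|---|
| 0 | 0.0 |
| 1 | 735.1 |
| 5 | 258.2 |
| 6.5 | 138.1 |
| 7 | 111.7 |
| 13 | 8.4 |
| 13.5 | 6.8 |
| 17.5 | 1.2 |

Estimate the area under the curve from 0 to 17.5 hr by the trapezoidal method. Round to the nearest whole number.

Trapezoidal AUC_0→17.5:
  [0→1]: (0.0+735.1)/2 × 1 = 367.55
  [1→5]: (735.1+258.2)/2 × 4 = 1986.6
  [5→6.5]: (258.2+138.1)/2 × 1.5 = 297.225
  [6.5→7]: (138.1+111.7)/2 × 0.5 = 62.45
  [7→13]: (111.7+8.4)/2 × 6 = 360.3
  [13→13.5]: (8.4+6.8)/2 × 0.5 = 3.8
  [13.5→17.5]: (6.8+1.2)/2 × 4 = 16.0
  Sum = 3093.925 ng/mL·hr

AUC = 3094 ng/mL·hr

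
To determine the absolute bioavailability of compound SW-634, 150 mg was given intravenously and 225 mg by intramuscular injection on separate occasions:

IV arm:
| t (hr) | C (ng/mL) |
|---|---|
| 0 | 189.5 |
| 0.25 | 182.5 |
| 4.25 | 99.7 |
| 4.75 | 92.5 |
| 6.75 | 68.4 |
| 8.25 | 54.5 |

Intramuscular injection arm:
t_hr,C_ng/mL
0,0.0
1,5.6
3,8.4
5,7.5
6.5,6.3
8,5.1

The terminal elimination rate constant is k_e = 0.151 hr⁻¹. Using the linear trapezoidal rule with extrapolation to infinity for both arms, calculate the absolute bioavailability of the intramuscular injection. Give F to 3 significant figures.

F = 0.0447

Trapezoidal AUC_0→8.25 (IV):
  [0→0.25]: (189.5+182.5)/2 × 0.25 = 46.5
  [0.25→4.25]: (182.5+99.7)/2 × 4 = 564.4
  [4.25→4.75]: (99.7+92.5)/2 × 0.5 = 48.05
  [4.75→6.75]: (92.5+68.4)/2 × 2 = 160.9
  [6.75→8.25]: (68.4+54.5)/2 × 1.5 = 92.175
  Sum = 912.025 ng/mL·hr
IV tail: 54.5/0.151 = 360.927; AUC_iv,0→∞ = 912.025 + 360.927 = 1272.952 ng/mL·hr
Trapezoidal AUC_0→8 (intramuscular injection):
  [0→1]: (0.0+5.6)/2 × 1 = 2.8
  [1→3]: (5.6+8.4)/2 × 2 = 14.0
  [3→5]: (8.4+7.5)/2 × 2 = 15.9
  [5→6.5]: (7.5+6.3)/2 × 1.5 = 10.35
  [6.5→8]: (6.3+5.1)/2 × 1.5 = 8.55
  Sum = 51.6 ng/mL·hr
intramuscular injection tail: 5.1/0.151 = 33.775; AUC_ev,0→∞ = 51.6 + 33.775 = 85.375 ng/mL·hr
F = (AUC_ev/D_ev)/(AUC_iv/D_iv) = (85.375/225)/(1272.952/150) = 0.379444/8.48635 = 0.0447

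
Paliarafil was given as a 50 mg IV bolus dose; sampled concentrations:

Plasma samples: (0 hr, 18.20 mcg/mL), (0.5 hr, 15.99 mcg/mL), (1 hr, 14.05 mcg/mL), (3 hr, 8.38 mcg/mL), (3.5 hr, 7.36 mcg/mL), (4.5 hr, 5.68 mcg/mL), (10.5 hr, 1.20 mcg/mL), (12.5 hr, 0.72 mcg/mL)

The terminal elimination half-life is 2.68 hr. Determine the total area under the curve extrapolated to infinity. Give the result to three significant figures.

Trapezoidal AUC_0→12.5:
  [0→0.5]: (18.20+15.99)/2 × 0.5 = 8.5475
  [0.5→1]: (15.99+14.05)/2 × 0.5 = 7.51
  [1→3]: (14.05+8.38)/2 × 2 = 22.43
  [3→3.5]: (8.38+7.36)/2 × 0.5 = 3.935
  [3.5→4.5]: (7.36+5.68)/2 × 1 = 6.52
  [4.5→10.5]: (5.68+1.20)/2 × 6 = 20.64
  [10.5→12.5]: (1.20+0.72)/2 × 2 = 1.92
  Sum = 71.5025 mcg/mL·hr
k_e = ln2 / t½ = 0.693147 / 2.68 = 0.2586 hr^-1
Extrapolated tail: C_last / k_e = 0.72 / 0.2586 = 2.784
AUC_0→∞ = 71.5025 + 2.784 = 74.2865 mcg/mL·hr

AUC = 74.3 mcg/mL·hr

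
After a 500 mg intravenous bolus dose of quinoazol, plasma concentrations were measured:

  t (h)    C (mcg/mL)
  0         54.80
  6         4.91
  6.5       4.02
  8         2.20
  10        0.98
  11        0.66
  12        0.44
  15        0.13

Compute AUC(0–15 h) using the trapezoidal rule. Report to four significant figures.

Trapezoidal AUC_0→15:
  [0→6]: (54.80+4.91)/2 × 6 = 179.13
  [6→6.5]: (4.91+4.02)/2 × 0.5 = 2.2325
  [6.5→8]: (4.02+2.20)/2 × 1.5 = 4.665
  [8→10]: (2.20+0.98)/2 × 2 = 3.18
  [10→11]: (0.98+0.66)/2 × 1 = 0.82
  [11→12]: (0.66+0.44)/2 × 1 = 0.55
  [12→15]: (0.44+0.13)/2 × 3 = 0.855
  Sum = 191.4325 mcg/mL·h

AUC = 191.4 mcg/mL·h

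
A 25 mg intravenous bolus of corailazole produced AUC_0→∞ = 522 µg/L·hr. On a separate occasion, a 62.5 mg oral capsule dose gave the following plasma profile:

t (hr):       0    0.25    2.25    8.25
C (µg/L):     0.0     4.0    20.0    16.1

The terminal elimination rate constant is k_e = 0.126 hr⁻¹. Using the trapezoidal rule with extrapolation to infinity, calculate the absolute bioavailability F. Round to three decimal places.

Trapezoidal AUC_0→8.25 (oral capsule):
  [0→0.25]: (0.0+4.0)/2 × 0.25 = 0.5
  [0.25→2.25]: (4.0+20.0)/2 × 2 = 24.0
  [2.25→8.25]: (20.0+16.1)/2 × 6 = 108.3
  Sum = 132.8 µg/L·hr
Tail: C_last/k_e = 16.1/0.126 = 127.778
AUC_0→∞ (oral capsule) = 132.8 + 127.778 = 260.578 µg/L·hr
F = (AUC_ev/D_ev)/(AUC_iv/D_iv) = (260.578/62.5)/(522/25) = 4.169248/20.88 = 0.1997

F = 0.200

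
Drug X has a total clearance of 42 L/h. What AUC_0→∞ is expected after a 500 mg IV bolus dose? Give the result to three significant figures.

AUC = 11.9 mg/L·h

AUC_0→∞ = Dose_iv / CL
        = 500 / 42 = 11.9048 mg/L·h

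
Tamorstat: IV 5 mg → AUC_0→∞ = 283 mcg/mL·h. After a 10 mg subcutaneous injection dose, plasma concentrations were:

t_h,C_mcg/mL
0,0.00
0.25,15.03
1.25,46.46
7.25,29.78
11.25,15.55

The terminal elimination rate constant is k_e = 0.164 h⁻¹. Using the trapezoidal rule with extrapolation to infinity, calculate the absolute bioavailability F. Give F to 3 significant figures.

Trapezoidal AUC_0→11.25 (subcutaneous injection):
  [0→0.25]: (0.00+15.03)/2 × 0.25 = 1.87875
  [0.25→1.25]: (15.03+46.46)/2 × 1 = 30.745
  [1.25→7.25]: (46.46+29.78)/2 × 6 = 228.72
  [7.25→11.25]: (29.78+15.55)/2 × 4 = 90.66
  Sum = 352.00375 mcg/mL·h
Tail: C_last/k_e = 15.55/0.164 = 94.817
AUC_0→∞ (subcutaneous injection) = 352.00375 + 94.817 = 446.82075 mcg/mL·h
F = (AUC_ev/D_ev)/(AUC_iv/D_iv) = (446.82075/10)/(283/5) = 44.682075/56.6 = 0.7894

F = 0.789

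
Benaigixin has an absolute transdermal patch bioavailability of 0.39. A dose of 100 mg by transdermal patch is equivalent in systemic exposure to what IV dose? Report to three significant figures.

Systemic exposure from an extravascular dose = F × D_ev, so the equivalent IV dose is F × D_ev.
D_iv = F × D_ev = 0.39 × 100 = 39 mg

D_iv = 39.0 mg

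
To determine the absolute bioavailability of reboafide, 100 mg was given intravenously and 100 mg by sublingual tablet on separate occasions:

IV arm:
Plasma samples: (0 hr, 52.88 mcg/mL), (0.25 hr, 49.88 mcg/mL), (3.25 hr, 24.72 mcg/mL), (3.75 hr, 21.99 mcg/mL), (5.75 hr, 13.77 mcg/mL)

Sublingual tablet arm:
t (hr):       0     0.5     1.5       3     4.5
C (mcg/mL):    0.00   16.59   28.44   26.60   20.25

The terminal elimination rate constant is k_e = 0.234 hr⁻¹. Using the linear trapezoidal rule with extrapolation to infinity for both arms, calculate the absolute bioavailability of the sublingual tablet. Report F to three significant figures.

Trapezoidal AUC_0→5.75 (IV):
  [0→0.25]: (52.88+49.88)/2 × 0.25 = 12.845
  [0.25→3.25]: (49.88+24.72)/2 × 3 = 111.9
  [3.25→3.75]: (24.72+21.99)/2 × 0.5 = 11.6775
  [3.75→5.75]: (21.99+13.77)/2 × 2 = 35.76
  Sum = 172.1825 mcg/mL·hr
IV tail: 13.77/0.234 = 58.846; AUC_iv,0→∞ = 172.1825 + 58.846 = 231.0285 mcg/mL·hr
Trapezoidal AUC_0→4.5 (sublingual tablet):
  [0→0.5]: (0.00+16.59)/2 × 0.5 = 4.1475
  [0.5→1.5]: (16.59+28.44)/2 × 1 = 22.515
  [1.5→3]: (28.44+26.60)/2 × 1.5 = 41.28
  [3→4.5]: (26.60+20.25)/2 × 1.5 = 35.1375
  Sum = 103.08 mcg/mL·hr
sublingual tablet tail: 20.25/0.234 = 86.538; AUC_ev,0→∞ = 103.08 + 86.538 = 189.618 mcg/mL·hr
F = (AUC_ev/D_ev)/(AUC_iv/D_iv) = (189.618/100)/(231.0285/100) = 1.89618/2.310285 = 0.8208

F = 0.821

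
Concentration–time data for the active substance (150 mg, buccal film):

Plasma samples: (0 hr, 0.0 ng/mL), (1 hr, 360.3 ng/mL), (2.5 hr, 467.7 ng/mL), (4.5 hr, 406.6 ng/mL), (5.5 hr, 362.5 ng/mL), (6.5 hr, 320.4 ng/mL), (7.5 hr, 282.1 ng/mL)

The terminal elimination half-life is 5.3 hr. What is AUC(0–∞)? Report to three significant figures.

AUC = 4860 ng/mL·hr

Trapezoidal AUC_0→7.5:
  [0→1]: (0.0+360.3)/2 × 1 = 180.15
  [1→2.5]: (360.3+467.7)/2 × 1.5 = 621.0
  [2.5→4.5]: (467.7+406.6)/2 × 2 = 874.3
  [4.5→5.5]: (406.6+362.5)/2 × 1 = 384.55
  [5.5→6.5]: (362.5+320.4)/2 × 1 = 341.45
  [6.5→7.5]: (320.4+282.1)/2 × 1 = 301.25
  Sum = 2702.7 ng/mL·hr
k_e = ln2 / t½ = 0.693147 / 5.3 = 0.1308 hr^-1
Extrapolated tail: C_last / k_e = 282.1 / 0.1308 = 2156.728
AUC_0→∞ = 2702.7 + 2156.728 = 4859.428 ng/mL·hr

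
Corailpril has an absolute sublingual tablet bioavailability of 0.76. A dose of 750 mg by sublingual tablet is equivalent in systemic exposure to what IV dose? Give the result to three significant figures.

Systemic exposure from an extravascular dose = F × D_ev, so the equivalent IV dose is F × D_ev.
D_iv = F × D_ev = 0.76 × 750 = 570 mg

D_iv = 570 mg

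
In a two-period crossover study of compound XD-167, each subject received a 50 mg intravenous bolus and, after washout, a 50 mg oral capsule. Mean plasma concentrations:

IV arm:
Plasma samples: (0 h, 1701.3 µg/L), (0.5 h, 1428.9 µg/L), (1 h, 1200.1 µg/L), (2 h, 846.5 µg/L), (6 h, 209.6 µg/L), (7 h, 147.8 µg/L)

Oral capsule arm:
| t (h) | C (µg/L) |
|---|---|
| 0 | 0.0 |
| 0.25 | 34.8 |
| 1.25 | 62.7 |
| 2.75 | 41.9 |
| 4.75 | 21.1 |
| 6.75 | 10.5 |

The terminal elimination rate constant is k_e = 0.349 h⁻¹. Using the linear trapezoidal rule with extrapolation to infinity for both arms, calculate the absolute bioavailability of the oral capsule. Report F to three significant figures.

Trapezoidal AUC_0→7 (IV):
  [0→0.5]: (1701.3+1428.9)/2 × 0.5 = 782.55
  [0.5→1]: (1428.9+1200.1)/2 × 0.5 = 657.25
  [1→2]: (1200.1+846.5)/2 × 1 = 1023.3
  [2→6]: (846.5+209.6)/2 × 4 = 2112.2
  [6→7]: (209.6+147.8)/2 × 1 = 178.7
  Sum = 4754.0 µg/L·h
IV tail: 147.8/0.349 = 423.496; AUC_iv,0→∞ = 4754.0 + 423.496 = 5177.496 µg/L·h
Trapezoidal AUC_0→6.75 (oral capsule):
  [0→0.25]: (0.0+34.8)/2 × 0.25 = 4.35
  [0.25→1.25]: (34.8+62.7)/2 × 1 = 48.75
  [1.25→2.75]: (62.7+41.9)/2 × 1.5 = 78.45
  [2.75→4.75]: (41.9+21.1)/2 × 2 = 63.0
  [4.75→6.75]: (21.1+10.5)/2 × 2 = 31.6
  Sum = 226.15 µg/L·h
oral capsule tail: 10.5/0.349 = 30.086; AUC_ev,0→∞ = 226.15 + 30.086 = 256.236 µg/L·h
F = (AUC_ev/D_ev)/(AUC_iv/D_iv) = (256.236/50)/(5177.496/50) = 5.12472/103.54992 = 0.0495

F = 0.0495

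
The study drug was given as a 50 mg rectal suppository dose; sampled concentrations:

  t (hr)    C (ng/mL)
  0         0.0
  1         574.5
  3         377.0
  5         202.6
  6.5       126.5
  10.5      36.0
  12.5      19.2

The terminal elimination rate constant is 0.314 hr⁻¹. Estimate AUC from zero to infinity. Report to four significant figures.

Trapezoidal AUC_0→12.5:
  [0→1]: (0.0+574.5)/2 × 1 = 287.25
  [1→3]: (574.5+377.0)/2 × 2 = 951.5
  [3→5]: (377.0+202.6)/2 × 2 = 579.6
  [5→6.5]: (202.6+126.5)/2 × 1.5 = 246.825
  [6.5→10.5]: (126.5+36.0)/2 × 4 = 325.0
  [10.5→12.5]: (36.0+19.2)/2 × 2 = 55.2
  Sum = 2445.375 ng/mL·hr
Extrapolated tail: C_last / k_e = 19.2 / 0.314 = 61.146
AUC_0→∞ = 2445.375 + 61.146 = 2506.521 ng/mL·hr

AUC = 2507 ng/mL·hr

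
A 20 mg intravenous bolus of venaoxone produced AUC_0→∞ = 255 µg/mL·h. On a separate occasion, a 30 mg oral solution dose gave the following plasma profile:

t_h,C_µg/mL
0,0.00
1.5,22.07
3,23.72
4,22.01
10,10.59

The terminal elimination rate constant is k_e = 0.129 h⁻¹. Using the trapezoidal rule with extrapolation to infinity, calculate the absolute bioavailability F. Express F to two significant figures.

Trapezoidal AUC_0→10 (oral solution):
  [0→1.5]: (0.00+22.07)/2 × 1.5 = 16.5525
  [1.5→3]: (22.07+23.72)/2 × 1.5 = 34.3425
  [3→4]: (23.72+22.01)/2 × 1 = 22.865
  [4→10]: (22.01+10.59)/2 × 6 = 97.8
  Sum = 171.56 µg/mL·h
Tail: C_last/k_e = 10.59/0.129 = 82.093
AUC_0→∞ (oral solution) = 171.56 + 82.093 = 253.653 µg/mL·h
F = (AUC_ev/D_ev)/(AUC_iv/D_iv) = (253.653/30)/(255/20) = 8.4551/12.75 = 0.6631

F = 0.66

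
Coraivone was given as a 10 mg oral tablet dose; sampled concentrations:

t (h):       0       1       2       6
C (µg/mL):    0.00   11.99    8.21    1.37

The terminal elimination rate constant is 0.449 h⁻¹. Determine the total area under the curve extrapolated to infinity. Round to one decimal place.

AUC = 38.3 µg/mL·h

Trapezoidal AUC_0→6:
  [0→1]: (0.00+11.99)/2 × 1 = 5.995
  [1→2]: (11.99+8.21)/2 × 1 = 10.1
  [2→6]: (8.21+1.37)/2 × 4 = 19.16
  Sum = 35.255 µg/mL·h
Extrapolated tail: C_last / k_e = 1.37 / 0.449 = 3.051
AUC_0→∞ = 35.255 + 3.051 = 38.306 µg/mL·h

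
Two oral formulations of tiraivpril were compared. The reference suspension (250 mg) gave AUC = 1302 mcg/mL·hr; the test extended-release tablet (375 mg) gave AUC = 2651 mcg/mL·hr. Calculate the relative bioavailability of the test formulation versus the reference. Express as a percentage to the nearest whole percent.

F_rel = (AUC_test/D_test) / (AUC_ref/D_ref)
      = (2651/375) / (1302/250)
      = 7.06933 / 5.208 = 1.3574 = 135.74%

F_rel = 136%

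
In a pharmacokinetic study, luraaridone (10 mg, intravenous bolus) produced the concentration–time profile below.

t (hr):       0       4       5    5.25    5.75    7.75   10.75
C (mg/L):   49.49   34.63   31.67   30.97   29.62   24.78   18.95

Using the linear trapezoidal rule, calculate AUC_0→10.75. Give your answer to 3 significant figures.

AUC = 344 mg/L·hr

Trapezoidal AUC_0→10.75:
  [0→4]: (49.49+34.63)/2 × 4 = 168.24
  [4→5]: (34.63+31.67)/2 × 1 = 33.15
  [5→5.25]: (31.67+30.97)/2 × 0.25 = 7.83
  [5.25→5.75]: (30.97+29.62)/2 × 0.5 = 15.1475
  [5.75→7.75]: (29.62+24.78)/2 × 2 = 54.4
  [7.75→10.75]: (24.78+18.95)/2 × 3 = 65.595
  Sum = 344.3625 mg/L·hr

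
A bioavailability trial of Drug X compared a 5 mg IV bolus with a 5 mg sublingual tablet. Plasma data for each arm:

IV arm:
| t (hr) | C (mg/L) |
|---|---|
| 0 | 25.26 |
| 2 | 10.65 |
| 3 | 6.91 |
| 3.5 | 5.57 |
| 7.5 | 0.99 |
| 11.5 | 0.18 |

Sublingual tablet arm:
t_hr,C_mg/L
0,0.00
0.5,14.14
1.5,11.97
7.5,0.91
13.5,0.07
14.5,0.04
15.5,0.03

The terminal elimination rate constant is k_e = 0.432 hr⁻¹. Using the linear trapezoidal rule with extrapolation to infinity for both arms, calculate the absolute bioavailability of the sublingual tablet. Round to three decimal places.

F = 0.916

Trapezoidal AUC_0→11.5 (IV):
  [0→2]: (25.26+10.65)/2 × 2 = 35.91
  [2→3]: (10.65+6.91)/2 × 1 = 8.78
  [3→3.5]: (6.91+5.57)/2 × 0.5 = 3.12
  [3.5→7.5]: (5.57+0.99)/2 × 4 = 13.12
  [7.5→11.5]: (0.99+0.18)/2 × 4 = 2.34
  Sum = 63.27 mg/L·hr
IV tail: 0.18/0.432 = 0.417; AUC_iv,0→∞ = 63.27 + 0.417 = 63.687 mg/L·hr
Trapezoidal AUC_0→15.5 (sublingual tablet):
  [0→0.5]: (0.00+14.14)/2 × 0.5 = 3.535
  [0.5→1.5]: (14.14+11.97)/2 × 1 = 13.055
  [1.5→7.5]: (11.97+0.91)/2 × 6 = 38.64
  [7.5→13.5]: (0.91+0.07)/2 × 6 = 2.94
  [13.5→14.5]: (0.07+0.04)/2 × 1 = 0.055
  [14.5→15.5]: (0.04+0.03)/2 × 1 = 0.035
  Sum = 58.26 mg/L·hr
sublingual tablet tail: 0.03/0.432 = 0.069; AUC_ev,0→∞ = 58.26 + 0.069 = 58.329 mg/L·hr
F = (AUC_ev/D_ev)/(AUC_iv/D_iv) = (58.329/5)/(63.687/5) = 11.6658/12.7374 = 0.9159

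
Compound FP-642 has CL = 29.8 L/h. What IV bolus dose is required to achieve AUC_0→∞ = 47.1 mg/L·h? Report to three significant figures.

Dose = 1400 mg

Dose_iv = CL × AUC_0→∞
     = 29.8 × 47.1 = 1403.58 mg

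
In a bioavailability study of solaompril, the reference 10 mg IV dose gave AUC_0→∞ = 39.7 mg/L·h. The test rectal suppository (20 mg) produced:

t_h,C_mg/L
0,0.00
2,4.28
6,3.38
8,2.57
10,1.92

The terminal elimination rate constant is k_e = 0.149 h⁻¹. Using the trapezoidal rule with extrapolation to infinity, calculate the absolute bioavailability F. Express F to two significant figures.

F = 0.54

Trapezoidal AUC_0→10 (rectal suppository):
  [0→2]: (0.00+4.28)/2 × 2 = 4.28
  [2→6]: (4.28+3.38)/2 × 4 = 15.32
  [6→8]: (3.38+2.57)/2 × 2 = 5.95
  [8→10]: (2.57+1.92)/2 × 2 = 4.49
  Sum = 30.04 mg/L·h
Tail: C_last/k_e = 1.92/0.149 = 12.886
AUC_0→∞ (rectal suppository) = 30.04 + 12.886 = 42.926 mg/L·h
F = (AUC_ev/D_ev)/(AUC_iv/D_iv) = (42.926/20)/(39.7/10) = 2.1463/3.97 = 0.5406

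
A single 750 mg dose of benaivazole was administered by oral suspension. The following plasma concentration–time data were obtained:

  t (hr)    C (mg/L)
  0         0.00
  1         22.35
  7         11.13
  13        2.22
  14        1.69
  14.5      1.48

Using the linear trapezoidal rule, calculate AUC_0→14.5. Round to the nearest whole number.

AUC = 154 mg/L·hr

Trapezoidal AUC_0→14.5:
  [0→1]: (0.00+22.35)/2 × 1 = 11.175
  [1→7]: (22.35+11.13)/2 × 6 = 100.44
  [7→13]: (11.13+2.22)/2 × 6 = 40.05
  [13→14]: (2.22+1.69)/2 × 1 = 1.955
  [14→14.5]: (1.69+1.48)/2 × 0.5 = 0.7925
  Sum = 154.4125 mg/L·hr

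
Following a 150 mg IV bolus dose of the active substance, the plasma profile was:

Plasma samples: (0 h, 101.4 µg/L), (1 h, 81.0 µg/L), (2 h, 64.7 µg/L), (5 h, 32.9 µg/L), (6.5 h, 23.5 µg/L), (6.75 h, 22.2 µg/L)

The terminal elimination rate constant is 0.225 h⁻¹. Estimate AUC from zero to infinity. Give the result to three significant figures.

Trapezoidal AUC_0→6.75:
  [0→1]: (101.4+81.0)/2 × 1 = 91.2
  [1→2]: (81.0+64.7)/2 × 1 = 72.85
  [2→5]: (64.7+32.9)/2 × 3 = 146.4
  [5→6.5]: (32.9+23.5)/2 × 1.5 = 42.3
  [6.5→6.75]: (23.5+22.2)/2 × 0.25 = 5.7125
  Sum = 358.4625 µg/L·h
Extrapolated tail: C_last / k_e = 22.2 / 0.225 = 98.667
AUC_0→∞ = 358.4625 + 98.667 = 457.1295 µg/L·h

AUC = 457 µg/L·h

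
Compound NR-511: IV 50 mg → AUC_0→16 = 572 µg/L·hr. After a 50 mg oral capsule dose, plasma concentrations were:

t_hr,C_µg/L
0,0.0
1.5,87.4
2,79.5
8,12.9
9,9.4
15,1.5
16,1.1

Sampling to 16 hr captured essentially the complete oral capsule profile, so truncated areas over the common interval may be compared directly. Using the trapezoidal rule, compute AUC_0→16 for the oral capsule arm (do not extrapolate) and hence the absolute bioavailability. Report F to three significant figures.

Trapezoidal AUC_0→16 (oral capsule):
  [0→1.5]: (0.0+87.4)/2 × 1.5 = 65.55
  [1.5→2]: (87.4+79.5)/2 × 0.5 = 41.725
  [2→8]: (79.5+12.9)/2 × 6 = 277.2
  [8→9]: (12.9+9.4)/2 × 1 = 11.15
  [9→15]: (9.4+1.5)/2 × 6 = 32.7
  [15→16]: (1.5+1.1)/2 × 1 = 1.3
  Sum = 429.625 µg/L·hr
F = (AUC_ev/D_ev)/(AUC_iv/D_iv) = (429.625/50)/(572/50) = 8.5925/11.44 = 0.7511

F = 0.751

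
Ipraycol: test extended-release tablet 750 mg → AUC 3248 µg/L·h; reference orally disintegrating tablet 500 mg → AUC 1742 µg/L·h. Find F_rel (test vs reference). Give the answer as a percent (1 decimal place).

F_rel = 124.3%

F_rel = (AUC_test/D_test) / (AUC_ref/D_ref)
      = (3248/750) / (1742/500)
      = 4.33067 / 3.484 = 1.2430 = 124.30%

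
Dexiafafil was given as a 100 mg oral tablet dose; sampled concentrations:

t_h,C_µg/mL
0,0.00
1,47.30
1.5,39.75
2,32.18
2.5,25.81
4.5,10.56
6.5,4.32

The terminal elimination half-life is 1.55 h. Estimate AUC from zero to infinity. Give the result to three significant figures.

Trapezoidal AUC_0→6.5:
  [0→1]: (0.00+47.30)/2 × 1 = 23.65
  [1→1.5]: (47.30+39.75)/2 × 0.5 = 21.7625
  [1.5→2]: (39.75+32.18)/2 × 0.5 = 17.9825
  [2→2.5]: (32.18+25.81)/2 × 0.5 = 14.4975
  [2.5→4.5]: (25.81+10.56)/2 × 2 = 36.37
  [4.5→6.5]: (10.56+4.32)/2 × 2 = 14.88
  Sum = 129.1425 µg/mL·h
k_e = ln2 / t½ = 0.693147 / 1.55 = 0.4472 h^-1
Extrapolated tail: C_last / k_e = 4.32 / 0.4472 = 9.660
AUC_0→∞ = 129.1425 + 9.660 = 138.8025 µg/mL·h

AUC = 139 µg/mL·h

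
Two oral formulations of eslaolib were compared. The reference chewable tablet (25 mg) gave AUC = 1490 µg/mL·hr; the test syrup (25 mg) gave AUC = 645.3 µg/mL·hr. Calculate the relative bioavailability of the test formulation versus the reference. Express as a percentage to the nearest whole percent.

F_rel = (AUC_test/D_test) / (AUC_ref/D_ref)
      = (645.3/25) / (1490/25)
      = 25.812 / 59.6 = 0.4331 = 43.31%

F_rel = 43%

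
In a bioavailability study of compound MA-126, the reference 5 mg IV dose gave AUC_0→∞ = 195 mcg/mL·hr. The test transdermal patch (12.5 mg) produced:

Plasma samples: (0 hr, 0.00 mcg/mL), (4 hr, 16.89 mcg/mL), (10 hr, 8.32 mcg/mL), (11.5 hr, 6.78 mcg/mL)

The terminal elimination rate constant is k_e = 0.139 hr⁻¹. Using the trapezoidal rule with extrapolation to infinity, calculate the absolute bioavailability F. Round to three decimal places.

F = 0.348

Trapezoidal AUC_0→11.5 (transdermal patch):
  [0→4]: (0.00+16.89)/2 × 4 = 33.78
  [4→10]: (16.89+8.32)/2 × 6 = 75.63
  [10→11.5]: (8.32+6.78)/2 × 1.5 = 11.325
  Sum = 120.735 mcg/mL·hr
Tail: C_last/k_e = 6.78/0.139 = 48.777
AUC_0→∞ (transdermal patch) = 120.735 + 48.777 = 169.512 mcg/mL·hr
F = (AUC_ev/D_ev)/(AUC_iv/D_iv) = (169.512/12.5)/(195/5) = 13.56096/39 = 0.3477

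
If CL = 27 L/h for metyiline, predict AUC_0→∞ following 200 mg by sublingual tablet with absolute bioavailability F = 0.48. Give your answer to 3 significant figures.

AUC = 3.56 mg/L·h

AUC_0→∞ = F × Dose / CL
        = 0.48 × 200 / 27 = 3.55556 mg/L·h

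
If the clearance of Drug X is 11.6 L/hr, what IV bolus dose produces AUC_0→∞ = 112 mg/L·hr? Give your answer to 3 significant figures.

Dose = 1300 mg

Dose_iv = CL × AUC_0→∞
     = 11.6 × 112 = 1299.2 mg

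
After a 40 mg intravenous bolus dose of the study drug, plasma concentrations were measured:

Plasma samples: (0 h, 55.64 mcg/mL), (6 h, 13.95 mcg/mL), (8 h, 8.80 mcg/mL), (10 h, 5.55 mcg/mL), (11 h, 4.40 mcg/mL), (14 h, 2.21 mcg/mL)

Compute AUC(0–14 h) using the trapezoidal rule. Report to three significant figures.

AUC = 261 mcg/mL·h

Trapezoidal AUC_0→14:
  [0→6]: (55.64+13.95)/2 × 6 = 208.77
  [6→8]: (13.95+8.80)/2 × 2 = 22.75
  [8→10]: (8.80+5.55)/2 × 2 = 14.35
  [10→11]: (5.55+4.40)/2 × 1 = 4.975
  [11→14]: (4.40+2.21)/2 × 3 = 9.915
  Sum = 260.76 mcg/mL·h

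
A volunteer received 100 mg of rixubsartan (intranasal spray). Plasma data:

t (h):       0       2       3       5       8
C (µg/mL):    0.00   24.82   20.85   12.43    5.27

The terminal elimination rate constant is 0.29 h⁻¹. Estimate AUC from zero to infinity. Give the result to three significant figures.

AUC = 126 µg/mL·h

Trapezoidal AUC_0→8:
  [0→2]: (0.00+24.82)/2 × 2 = 24.82
  [2→3]: (24.82+20.85)/2 × 1 = 22.835
  [3→5]: (20.85+12.43)/2 × 2 = 33.28
  [5→8]: (12.43+5.27)/2 × 3 = 26.55
  Sum = 107.485 µg/mL·h
Extrapolated tail: C_last / k_e = 5.27 / 0.29 = 18.172
AUC_0→∞ = 107.485 + 18.172 = 125.657 µg/mL·h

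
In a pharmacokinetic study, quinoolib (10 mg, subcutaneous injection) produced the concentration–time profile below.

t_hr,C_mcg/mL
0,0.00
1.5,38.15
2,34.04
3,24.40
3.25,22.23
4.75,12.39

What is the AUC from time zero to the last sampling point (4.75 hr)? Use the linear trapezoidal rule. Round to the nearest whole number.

Trapezoidal AUC_0→4.75:
  [0→1.5]: (0.00+38.15)/2 × 1.5 = 28.6125
  [1.5→2]: (38.15+34.04)/2 × 0.5 = 18.0475
  [2→3]: (34.04+24.40)/2 × 1 = 29.22
  [3→3.25]: (24.40+22.23)/2 × 0.25 = 5.82875
  [3.25→4.75]: (22.23+12.39)/2 × 1.5 = 25.965
  Sum = 107.67375 mcg/mL·hr

AUC = 108 mcg/mL·hr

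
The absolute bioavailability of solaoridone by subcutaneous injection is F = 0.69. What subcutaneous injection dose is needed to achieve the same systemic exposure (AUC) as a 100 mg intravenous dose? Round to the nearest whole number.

For equal systemic exposure: F × D_ev = D_iv
D_ev = D_iv / F = 100 / 0.69 = 144.928 mg

D_subcutaneous = 145 mg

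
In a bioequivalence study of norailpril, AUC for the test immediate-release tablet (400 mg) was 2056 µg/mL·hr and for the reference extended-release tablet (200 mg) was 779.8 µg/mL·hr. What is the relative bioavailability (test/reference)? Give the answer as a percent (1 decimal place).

F_rel = (AUC_test/D_test) / (AUC_ref/D_ref)
      = (2056/400) / (779.8/200)
      = 5.14 / 3.899 = 1.3183 = 131.83%

F_rel = 131.8%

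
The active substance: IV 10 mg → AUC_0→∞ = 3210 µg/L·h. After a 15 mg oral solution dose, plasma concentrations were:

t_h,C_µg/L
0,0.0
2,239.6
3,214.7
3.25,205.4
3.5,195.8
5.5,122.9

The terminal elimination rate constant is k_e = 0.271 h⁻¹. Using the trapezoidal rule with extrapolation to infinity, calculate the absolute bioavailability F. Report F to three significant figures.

Trapezoidal AUC_0→5.5 (oral solution):
  [0→2]: (0.0+239.6)/2 × 2 = 239.6
  [2→3]: (239.6+214.7)/2 × 1 = 227.15
  [3→3.25]: (214.7+205.4)/2 × 0.25 = 52.5125
  [3.25→3.5]: (205.4+195.8)/2 × 0.25 = 50.15
  [3.5→5.5]: (195.8+122.9)/2 × 2 = 318.7
  Sum = 888.1125 µg/L·h
Tail: C_last/k_e = 122.9/0.271 = 453.506
AUC_0→∞ (oral solution) = 888.1125 + 453.506 = 1341.6185 µg/L·h
F = (AUC_ev/D_ev)/(AUC_iv/D_iv) = (1341.6185/15)/(3210/10) = 89.4412/321 = 0.2786

F = 0.279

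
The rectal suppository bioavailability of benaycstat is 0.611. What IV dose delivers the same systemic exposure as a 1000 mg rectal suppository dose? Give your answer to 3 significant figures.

Systemic exposure from an extravascular dose = F × D_ev, so the equivalent IV dose is F × D_ev.
D_iv = F × D_ev = 0.611 × 1000 = 611 mg

D_iv = 611 mg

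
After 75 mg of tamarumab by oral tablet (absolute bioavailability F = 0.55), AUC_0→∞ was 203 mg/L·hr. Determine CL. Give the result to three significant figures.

CL = F × Dose / AUC_0→∞
   = 0.55 × 75 / 203 = 0.203202 L/hr

CL = 0.203 L/hr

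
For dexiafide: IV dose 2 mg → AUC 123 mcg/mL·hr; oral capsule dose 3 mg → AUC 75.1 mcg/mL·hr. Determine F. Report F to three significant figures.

F = 0.407

F = (AUC_ev / D_ev) / (AUC_iv / D_iv)
  = (75.1/3) / (123/2)
  = 25.0333 / 61.5 = 0.4070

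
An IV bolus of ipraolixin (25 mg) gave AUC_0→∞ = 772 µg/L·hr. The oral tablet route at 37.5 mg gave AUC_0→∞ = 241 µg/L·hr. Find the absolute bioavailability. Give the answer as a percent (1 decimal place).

F = 20.8%

F = (AUC_ev / D_ev) / (AUC_iv / D_iv)
  = (241/37.5) / (772/25)
  = 6.42667 / 30.88 = 0.2081
  = 20.81%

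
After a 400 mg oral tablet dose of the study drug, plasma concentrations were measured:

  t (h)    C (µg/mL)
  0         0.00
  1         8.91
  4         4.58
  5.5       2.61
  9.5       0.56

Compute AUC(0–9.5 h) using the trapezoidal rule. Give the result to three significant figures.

AUC = 36.4 µg/mL·h

Trapezoidal AUC_0→9.5:
  [0→1]: (0.00+8.91)/2 × 1 = 4.455
  [1→4]: (8.91+4.58)/2 × 3 = 20.235
  [4→5.5]: (4.58+2.61)/2 × 1.5 = 5.3925
  [5.5→9.5]: (2.61+0.56)/2 × 4 = 6.34
  Sum = 36.4225 µg/mL·h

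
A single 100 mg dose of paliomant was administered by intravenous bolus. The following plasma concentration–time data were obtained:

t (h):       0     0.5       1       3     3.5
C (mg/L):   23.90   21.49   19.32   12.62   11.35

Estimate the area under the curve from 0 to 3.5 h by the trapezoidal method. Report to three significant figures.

AUC = 59.5 mg/L·h

Trapezoidal AUC_0→3.5:
  [0→0.5]: (23.90+21.49)/2 × 0.5 = 11.3475
  [0.5→1]: (21.49+19.32)/2 × 0.5 = 10.2025
  [1→3]: (19.32+12.62)/2 × 2 = 31.94
  [3→3.5]: (12.62+11.35)/2 × 0.5 = 5.9925
  Sum = 59.4825 mg/L·h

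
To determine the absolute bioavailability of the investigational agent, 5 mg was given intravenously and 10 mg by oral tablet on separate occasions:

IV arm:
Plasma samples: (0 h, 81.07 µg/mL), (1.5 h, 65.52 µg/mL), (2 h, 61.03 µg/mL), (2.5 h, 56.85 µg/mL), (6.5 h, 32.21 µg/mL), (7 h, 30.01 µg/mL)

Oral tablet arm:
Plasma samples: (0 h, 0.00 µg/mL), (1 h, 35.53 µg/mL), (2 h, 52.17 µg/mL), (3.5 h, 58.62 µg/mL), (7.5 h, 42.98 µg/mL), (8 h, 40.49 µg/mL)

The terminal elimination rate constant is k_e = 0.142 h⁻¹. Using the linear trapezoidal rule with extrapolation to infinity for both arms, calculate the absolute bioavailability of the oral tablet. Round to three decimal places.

Trapezoidal AUC_0→7 (IV):
  [0→1.5]: (81.07+65.52)/2 × 1.5 = 109.9425
  [1.5→2]: (65.52+61.03)/2 × 0.5 = 31.6375
  [2→2.5]: (61.03+56.85)/2 × 0.5 = 29.47
  [2.5→6.5]: (56.85+32.21)/2 × 4 = 178.12
  [6.5→7]: (32.21+30.01)/2 × 0.5 = 15.555
  Sum = 364.725 µg/mL·h
IV tail: 30.01/0.142 = 211.338; AUC_iv,0→∞ = 364.725 + 211.338 = 576.063 µg/mL·h
Trapezoidal AUC_0→8 (oral tablet):
  [0→1]: (0.00+35.53)/2 × 1 = 17.765
  [1→2]: (35.53+52.17)/2 × 1 = 43.85
  [2→3.5]: (52.17+58.62)/2 × 1.5 = 83.0925
  [3.5→7.5]: (58.62+42.98)/2 × 4 = 203.2
  [7.5→8]: (42.98+40.49)/2 × 0.5 = 20.8675
  Sum = 368.775 µg/mL·h
oral tablet tail: 40.49/0.142 = 285.141; AUC_ev,0→∞ = 368.775 + 285.141 = 653.916 µg/mL·h
F = (AUC_ev/D_ev)/(AUC_iv/D_iv) = (653.916/10)/(576.063/5) = 65.3916/115.2126 = 0.5676

F = 0.568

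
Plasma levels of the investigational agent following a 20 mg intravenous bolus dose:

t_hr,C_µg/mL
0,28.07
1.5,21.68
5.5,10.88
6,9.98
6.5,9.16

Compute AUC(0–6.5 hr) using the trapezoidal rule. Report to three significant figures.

AUC = 112 µg/mL·hr

Trapezoidal AUC_0→6.5:
  [0→1.5]: (28.07+21.68)/2 × 1.5 = 37.3125
  [1.5→5.5]: (21.68+10.88)/2 × 4 = 65.12
  [5.5→6]: (10.88+9.98)/2 × 0.5 = 5.215
  [6→6.5]: (9.98+9.16)/2 × 0.5 = 4.785
  Sum = 112.4325 µg/mL·hr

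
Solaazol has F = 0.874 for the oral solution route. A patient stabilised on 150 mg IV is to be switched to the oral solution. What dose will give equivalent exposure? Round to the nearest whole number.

For equal systemic exposure: F × D_ev = D_iv
D_ev = D_iv / F = 150 / 0.874 = 171.625 mg

D_oral = 172 mg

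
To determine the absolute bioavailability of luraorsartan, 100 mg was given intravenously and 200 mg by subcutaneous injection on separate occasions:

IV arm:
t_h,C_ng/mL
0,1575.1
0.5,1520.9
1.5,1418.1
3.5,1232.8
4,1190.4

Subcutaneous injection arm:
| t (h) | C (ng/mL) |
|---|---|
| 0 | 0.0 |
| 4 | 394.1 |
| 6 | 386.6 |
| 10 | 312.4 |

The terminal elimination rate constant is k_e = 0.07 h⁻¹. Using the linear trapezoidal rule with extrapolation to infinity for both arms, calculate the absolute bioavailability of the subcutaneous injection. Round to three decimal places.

F = 0.165

Trapezoidal AUC_0→4 (IV):
  [0→0.5]: (1575.1+1520.9)/2 × 0.5 = 774.0
  [0.5→1.5]: (1520.9+1418.1)/2 × 1 = 1469.5
  [1.5→3.5]: (1418.1+1232.8)/2 × 2 = 2650.9
  [3.5→4]: (1232.8+1190.4)/2 × 0.5 = 605.8
  Sum = 5500.2 ng/mL·h
IV tail: 1190.4/0.07 = 17005.714; AUC_iv,0→∞ = 5500.2 + 17005.714 = 22505.914 ng/mL·h
Trapezoidal AUC_0→10 (subcutaneous injection):
  [0→4]: (0.0+394.1)/2 × 4 = 788.2
  [4→6]: (394.1+386.6)/2 × 2 = 780.7
  [6→10]: (386.6+312.4)/2 × 4 = 1398.0
  Sum = 2966.9 ng/mL·h
subcutaneous injection tail: 312.4/0.07 = 4462.857; AUC_ev,0→∞ = 2966.9 + 4462.857 = 7429.757 ng/mL·h
F = (AUC_ev/D_ev)/(AUC_iv/D_iv) = (7429.757/200)/(22505.914/100) = 37.148785/225.05914 = 0.1651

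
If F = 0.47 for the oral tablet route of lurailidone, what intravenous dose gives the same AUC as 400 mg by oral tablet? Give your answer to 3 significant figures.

Systemic exposure from an extravascular dose = F × D_ev, so the equivalent IV dose is F × D_ev.
D_iv = F × D_ev = 0.47 × 400 = 188 mg

D_iv = 188 mg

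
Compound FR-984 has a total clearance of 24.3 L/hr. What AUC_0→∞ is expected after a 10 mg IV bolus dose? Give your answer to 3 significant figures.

AUC = 0.412 mg/L·hr

AUC_0→∞ = Dose_iv / CL
        = 10 / 24.3 = 0.411523 mg/L·hr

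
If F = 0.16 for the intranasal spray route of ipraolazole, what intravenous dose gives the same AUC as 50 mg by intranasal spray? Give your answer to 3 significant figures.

D_iv = 8.00 mg

Systemic exposure from an extravascular dose = F × D_ev, so the equivalent IV dose is F × D_ev.
D_iv = F × D_ev = 0.16 × 50 = 8 mg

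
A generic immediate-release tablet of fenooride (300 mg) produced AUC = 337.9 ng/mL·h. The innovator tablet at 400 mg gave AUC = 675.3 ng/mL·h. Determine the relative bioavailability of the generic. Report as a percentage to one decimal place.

F_rel = (AUC_test/D_test) / (AUC_ref/D_ref)
      = (337.9/300) / (675.3/400)
      = 1.12633 / 1.68825 = 0.6672 = 66.72%

F_rel = 66.7%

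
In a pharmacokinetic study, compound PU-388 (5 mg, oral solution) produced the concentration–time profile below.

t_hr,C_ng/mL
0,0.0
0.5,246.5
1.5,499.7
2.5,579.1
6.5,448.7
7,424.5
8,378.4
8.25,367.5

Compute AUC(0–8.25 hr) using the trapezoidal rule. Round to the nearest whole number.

Trapezoidal AUC_0→8.25:
  [0→0.5]: (0.0+246.5)/2 × 0.5 = 61.625
  [0.5→1.5]: (246.5+499.7)/2 × 1 = 373.1
  [1.5→2.5]: (499.7+579.1)/2 × 1 = 539.4
  [2.5→6.5]: (579.1+448.7)/2 × 4 = 2055.6
  [6.5→7]: (448.7+424.5)/2 × 0.5 = 218.3
  [7→8]: (424.5+378.4)/2 × 1 = 401.45
  [8→8.25]: (378.4+367.5)/2 × 0.25 = 93.2375
  Sum = 3742.7125 ng/mL·hr

AUC = 3743 ng/mL·hr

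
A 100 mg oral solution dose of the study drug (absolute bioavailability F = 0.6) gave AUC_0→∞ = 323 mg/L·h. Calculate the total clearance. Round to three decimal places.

CL = 0.186 L/h

CL = F × Dose / AUC_0→∞
   = 0.6 × 100 / 323 = 0.185759 L/h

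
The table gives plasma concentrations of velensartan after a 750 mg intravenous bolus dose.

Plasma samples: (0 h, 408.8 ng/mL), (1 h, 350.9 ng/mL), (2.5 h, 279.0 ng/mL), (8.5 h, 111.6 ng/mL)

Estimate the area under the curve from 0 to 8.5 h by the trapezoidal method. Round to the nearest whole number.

AUC = 2024 ng/mL·h

Trapezoidal AUC_0→8.5:
  [0→1]: (408.8+350.9)/2 × 1 = 379.85
  [1→2.5]: (350.9+279.0)/2 × 1.5 = 472.425
  [2.5→8.5]: (279.0+111.6)/2 × 6 = 1171.8
  Sum = 2024.075 ng/mL·h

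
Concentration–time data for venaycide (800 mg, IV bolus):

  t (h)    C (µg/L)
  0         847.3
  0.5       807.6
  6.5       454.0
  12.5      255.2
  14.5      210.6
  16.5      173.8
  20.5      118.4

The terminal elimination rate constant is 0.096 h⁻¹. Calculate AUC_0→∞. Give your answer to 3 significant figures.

Trapezoidal AUC_0→20.5:
  [0→0.5]: (847.3+807.6)/2 × 0.5 = 413.725
  [0.5→6.5]: (807.6+454.0)/2 × 6 = 3784.8
  [6.5→12.5]: (454.0+255.2)/2 × 6 = 2127.6
  [12.5→14.5]: (255.2+210.6)/2 × 2 = 465.8
  [14.5→16.5]: (210.6+173.8)/2 × 2 = 384.4
  [16.5→20.5]: (173.8+118.4)/2 × 4 = 584.4
  Sum = 7760.725 µg/L·h
Extrapolated tail: C_last / k_e = 118.4 / 0.096 = 1233.333
AUC_0→∞ = 7760.725 + 1233.333 = 8994.058 µg/L·h

AUC = 8990 µg/L·h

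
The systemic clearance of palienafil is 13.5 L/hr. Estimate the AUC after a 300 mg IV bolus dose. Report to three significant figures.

AUC_0→∞ = Dose_iv / CL
        = 300 / 13.5 = 22.2222 mg/L·hr

AUC = 22.2 mg/L·hr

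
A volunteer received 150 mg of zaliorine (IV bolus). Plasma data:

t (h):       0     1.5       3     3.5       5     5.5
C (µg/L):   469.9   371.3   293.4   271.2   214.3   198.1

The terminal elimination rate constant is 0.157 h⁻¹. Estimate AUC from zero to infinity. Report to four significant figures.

Trapezoidal AUC_0→5.5:
  [0→1.5]: (469.9+371.3)/2 × 1.5 = 630.9
  [1.5→3]: (371.3+293.4)/2 × 1.5 = 498.525
  [3→3.5]: (293.4+271.2)/2 × 0.5 = 141.15
  [3.5→5]: (271.2+214.3)/2 × 1.5 = 364.125
  [5→5.5]: (214.3+198.1)/2 × 0.5 = 103.1
  Sum = 1737.8 µg/L·h
Extrapolated tail: C_last / k_e = 198.1 / 0.157 = 1261.783
AUC_0→∞ = 1737.8 + 1261.783 = 2999.583 µg/L·h

AUC = 3000 µg/L·h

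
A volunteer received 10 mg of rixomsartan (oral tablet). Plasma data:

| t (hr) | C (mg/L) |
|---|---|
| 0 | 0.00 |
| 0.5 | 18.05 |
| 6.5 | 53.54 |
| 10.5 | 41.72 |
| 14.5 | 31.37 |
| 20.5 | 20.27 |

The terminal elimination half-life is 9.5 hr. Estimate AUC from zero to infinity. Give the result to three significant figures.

Trapezoidal AUC_0→20.5:
  [0→0.5]: (0.00+18.05)/2 × 0.5 = 4.5125
  [0.5→6.5]: (18.05+53.54)/2 × 6 = 214.77
  [6.5→10.5]: (53.54+41.72)/2 × 4 = 190.52
  [10.5→14.5]: (41.72+31.37)/2 × 4 = 146.18
  [14.5→20.5]: (31.37+20.27)/2 × 6 = 154.92
  Sum = 710.9025 mg/L·hr
k_e = ln2 / t½ = 0.693147 / 9.5 = 0.0730 hr^-1
Extrapolated tail: C_last / k_e = 20.27 / 0.073 = 277.671
AUC_0→∞ = 710.9025 + 277.671 = 988.5735 mg/L·hr

AUC = 989 mg/L·hr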